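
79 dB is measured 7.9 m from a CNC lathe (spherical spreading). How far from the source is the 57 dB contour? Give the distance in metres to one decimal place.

For a point source L₁ − L₂ = 20·log₁₀(r₂/r₁), so r₂ = r₁·10^((L₁−L₂)/20).
r₂ = 7.9·10^((79−57)/20) = 7.9·10^(22.0/20) = 99.46 m.

99.5 m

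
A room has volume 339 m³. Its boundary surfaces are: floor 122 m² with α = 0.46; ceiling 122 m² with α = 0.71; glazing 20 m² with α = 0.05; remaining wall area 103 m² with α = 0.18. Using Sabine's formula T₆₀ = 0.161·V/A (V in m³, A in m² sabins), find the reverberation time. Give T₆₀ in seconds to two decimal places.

0.34 s

Summing Sᵢαᵢ: 122·0.46 + 122·0.71 + 20·0.05 + 103·0.18 = 162.28 m².
T₆₀ = 0.161 × 339 / 162.28 = 0.336 s.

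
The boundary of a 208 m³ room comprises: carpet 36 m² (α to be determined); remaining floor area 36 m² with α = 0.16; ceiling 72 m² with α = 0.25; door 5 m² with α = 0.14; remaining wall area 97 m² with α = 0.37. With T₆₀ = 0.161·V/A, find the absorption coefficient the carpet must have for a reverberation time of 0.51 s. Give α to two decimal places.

From T₆₀ = 0.161·V/A, the target T₆₀ = 0.51 s needs A = 0.161·208/0.51 = 65.66 m².
Absorption from the other surfaces = 36·0.16 + 72·0.25 + 5·0.14 + 97·0.37 = 60.35 m², so the carpet must supply 5.31 m² over 36 m².
α = 5.31/36 = 0.148.

0.15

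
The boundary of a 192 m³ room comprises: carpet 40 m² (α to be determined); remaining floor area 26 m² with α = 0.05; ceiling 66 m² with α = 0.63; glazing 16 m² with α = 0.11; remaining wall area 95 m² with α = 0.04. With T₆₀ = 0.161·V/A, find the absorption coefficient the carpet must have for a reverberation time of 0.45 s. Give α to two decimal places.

Required total absorption A = 0.161·192/0.45 = 68.69 m².
Absorption from the other surfaces = 26·0.05 + 66·0.63 + 16·0.11 + 95·0.04 = 48.44 m², so the carpet must supply 20.25 m² over 40 m².
α = 20.25/40 = 0.506.

0.51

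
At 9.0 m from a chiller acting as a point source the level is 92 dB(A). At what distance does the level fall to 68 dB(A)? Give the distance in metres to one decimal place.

142.6 m

Point-source spreading drops the level by 20·log₁₀(r₂/r₁); inverting, r₂/r₁ = 10^(ΔL/20).
r₂ = 9.0·10^((92−68)/20) = 9.0·10^(24.0/20) = 142.64 m.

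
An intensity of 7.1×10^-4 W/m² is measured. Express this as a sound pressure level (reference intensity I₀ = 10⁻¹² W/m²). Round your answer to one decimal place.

88.5 dB

Dividing by I₀ shifts the exponent by 12: I/I₀ = 7.1×10^8.
L = 10·(0.8513 + 8) = 88.51 dB.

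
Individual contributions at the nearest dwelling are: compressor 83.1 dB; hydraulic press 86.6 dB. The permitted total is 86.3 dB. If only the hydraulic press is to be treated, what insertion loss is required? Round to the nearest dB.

3 dB

The untreated sources together contribute 10^(83.1/10) = 2.042e+08, i.e. 83.10 dB.
To meet 86.3 dB overall, the treated hydraulic press may contribute at most 10^(86.3/10) − 2.042e+08 = 2.224e+08, i.e. 83.47 dB.
Required insertion loss = 86.6 − 83.47 = 3.13 dB.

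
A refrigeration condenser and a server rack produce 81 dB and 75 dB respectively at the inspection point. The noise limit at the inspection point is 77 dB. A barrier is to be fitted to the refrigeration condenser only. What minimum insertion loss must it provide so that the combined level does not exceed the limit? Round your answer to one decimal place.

Fixed contribution from the other source: Σ 10^(L/10) = 10^(75/10) = 3.162e+07 (75.00 dB).
To meet 77 dB overall, the treated refrigeration condenser may contribute at most 10^(77/10) − 3.162e+07 = 1.850e+07, i.e. 72.67 dB.
So the refrigeration condenser must be reduced from 81 to 72.67 dB: IL = 8.33 dB.

8.3 dB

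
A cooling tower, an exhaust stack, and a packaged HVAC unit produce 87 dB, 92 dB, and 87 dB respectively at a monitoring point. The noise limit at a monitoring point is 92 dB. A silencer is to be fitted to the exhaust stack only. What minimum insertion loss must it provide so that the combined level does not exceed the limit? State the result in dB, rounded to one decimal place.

Everything except the exhaust stack sums to 10^(87/10) + 10^(87/10) = 1.002e+09 in linear terms, 90.01 dB.
The limit corresponds to 10^(92/10) = 1.585e+09; subtracting the fixed part leaves 5.825e+08 for the exhaust stack, i.e. 87.65 dB.
Required insertion loss = 92 − 87.65 = 4.35 dB.

4.3 dB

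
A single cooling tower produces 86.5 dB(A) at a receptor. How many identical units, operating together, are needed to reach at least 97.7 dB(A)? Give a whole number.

N identical sources give L₁ + 10·log₁₀ N, so require 10·log₁₀ N ≥ 97.7 − 86.5 = 11.2 dB.
N ≥ 10^(11.2/10) = 13.183, so N = 14.

14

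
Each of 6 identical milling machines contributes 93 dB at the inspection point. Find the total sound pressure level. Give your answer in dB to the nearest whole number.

101 dB

N identical incoherent sources raise the level by 10·log₁₀ N.
L_total = 93 + 10·log₁₀(6) = 93 + 7.782 = 100.78 dB.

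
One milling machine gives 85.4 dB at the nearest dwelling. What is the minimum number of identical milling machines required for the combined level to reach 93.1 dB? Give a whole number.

6

Need L₁ + 10·log₁₀ N ≥ 93.1, i.e. log₁₀ N ≥ 0.77.
N ≥ 10^(7.7/10) = 5.888, so N = 6.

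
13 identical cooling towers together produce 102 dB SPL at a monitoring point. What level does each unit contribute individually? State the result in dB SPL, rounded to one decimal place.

90.9 dB SPL

Dividing the total intensity by 13 lowers the level by 10·log₁₀ 13 = 11.139 dB: L₁ = 102 − 11.139.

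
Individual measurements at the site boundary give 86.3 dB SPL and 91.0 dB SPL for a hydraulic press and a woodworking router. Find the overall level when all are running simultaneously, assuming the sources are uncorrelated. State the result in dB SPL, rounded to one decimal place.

For uncorrelated sources the intensities add, so convert each level to linear form, sum, and take 10·log₁₀ of the total.
Σ 10^(L/10) = 10^(86.3/10) + 10^(91.0/10) = 1.686e+09.
L_total = 10·log₁₀(1.686e+09) = 92.27 dB SPL.

92.3 dB SPL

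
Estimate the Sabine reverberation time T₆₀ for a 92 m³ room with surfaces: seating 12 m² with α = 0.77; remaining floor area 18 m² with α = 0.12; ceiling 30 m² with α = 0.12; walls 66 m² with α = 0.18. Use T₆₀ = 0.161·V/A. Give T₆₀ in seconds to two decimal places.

0.55 s

A = Σ Sᵢαᵢ = 12·0.77 + 18·0.12 + 30·0.12 + 66·0.18 = 26.88 m².
T₆₀ = 0.161·V/A = 0.161·92/26.88 = 0.551 s.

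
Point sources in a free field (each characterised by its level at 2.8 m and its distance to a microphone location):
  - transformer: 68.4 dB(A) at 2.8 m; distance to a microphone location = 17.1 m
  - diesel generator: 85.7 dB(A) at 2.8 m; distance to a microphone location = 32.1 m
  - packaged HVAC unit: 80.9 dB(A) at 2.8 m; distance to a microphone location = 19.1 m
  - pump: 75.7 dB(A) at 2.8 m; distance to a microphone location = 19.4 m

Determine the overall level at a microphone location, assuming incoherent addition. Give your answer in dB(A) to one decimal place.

Propagate each source to the receiver with L = L_ref − 20·log₁₀(r/r_ref), then add intensities.
transformer: 68.4 − 20·log₁₀(17.1/2.8) = 68.4 − 15.72 = 52.68 dB(A).
diesel generator: 85.7 − 20·log₁₀(32.1/2.8) = 85.7 − 21.19 = 64.51 dB(A).
packaged HVAC unit: 80.9 − 20·log₁₀(19.1/2.8) = 80.9 − 16.68 = 64.22 dB(A).
pump: 75.7 − 20·log₁₀(19.4/2.8) = 75.7 − 16.81 = 58.89 dB(A).
Σ 10^(L/10) = 6.430e+06 → L_total = 10·log₁₀(6.430e+06) = 68.08 dB(A).

68.1 dB(A)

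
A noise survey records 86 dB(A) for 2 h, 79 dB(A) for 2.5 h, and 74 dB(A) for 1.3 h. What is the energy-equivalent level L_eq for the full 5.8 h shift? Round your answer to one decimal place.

82.5 dB(A)

Weight each interval's intensity by its duration and average over T = 5.8 h:
Σ tᵢ·10^(Lᵢ/10) = 2·10^(86/10) + 2.5·10^(79/10) + 1.3·10^(74/10) = 1.027e+09.
L_eq = 10·log₁₀(1.027e+09/5.8) = 82.48 dB(A).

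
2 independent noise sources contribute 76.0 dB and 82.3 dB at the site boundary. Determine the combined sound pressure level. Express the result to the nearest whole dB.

For uncorrelated sources the intensities add, so convert each level to linear form, sum, and take 10·log₁₀ of the total.
Σ 10^(L/10) = 10^(76.0/10) + 10^(82.3/10) = 2.096e+08.
L_total = 10·log₁₀(2.096e+08) = 83.21 dB.

83 dB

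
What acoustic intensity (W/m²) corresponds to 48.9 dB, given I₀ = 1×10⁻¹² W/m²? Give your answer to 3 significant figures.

7.76e-08 W/m²

I/I₀ = 10^(48.9/10) = 7.762e+04, so I = 7.762e+04 × 10⁻¹² W/m².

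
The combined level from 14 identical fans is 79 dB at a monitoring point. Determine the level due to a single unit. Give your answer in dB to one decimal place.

67.5 dB

For N identical incoherent sources L_total = L₁ + 10·log₁₀ N, so L₁ = 79 − 10·log₁₀(14) = 79 − 11.461.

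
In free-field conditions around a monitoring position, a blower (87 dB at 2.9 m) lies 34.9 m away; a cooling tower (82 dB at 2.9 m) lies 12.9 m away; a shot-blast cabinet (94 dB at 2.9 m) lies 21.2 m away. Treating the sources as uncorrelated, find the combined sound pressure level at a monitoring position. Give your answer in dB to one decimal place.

Apply inverse-square spreading to bring every level to the receiver, then sum 10^(L/10).
blower: 87 − 20·log₁₀(34.9/2.9) = 87 − 21.61 = 65.39 dB.
cooling tower: 82 − 20·log₁₀(12.9/2.9) = 82 − 12.96 = 69.04 dB.
shot-blast cabinet: 94 − 20·log₁₀(21.2/2.9) = 94 − 17.28 = 76.72 dB.
Σ 10^(L/10) = 5.847e+07 → L_total = 10·log₁₀(5.847e+07) = 77.67 dB.

77.7 dB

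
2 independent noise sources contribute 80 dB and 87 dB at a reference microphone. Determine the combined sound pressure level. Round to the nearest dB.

For uncorrelated sources the intensities add, so convert each level to linear form, sum, and take 10·log₁₀ of the total.
Σ 10^(L/10) = 10^(80/10) + 10^(87/10) = 6.012e+08.
L_total = 10·log₁₀(6.012e+08) = 87.79 dB.

88 dB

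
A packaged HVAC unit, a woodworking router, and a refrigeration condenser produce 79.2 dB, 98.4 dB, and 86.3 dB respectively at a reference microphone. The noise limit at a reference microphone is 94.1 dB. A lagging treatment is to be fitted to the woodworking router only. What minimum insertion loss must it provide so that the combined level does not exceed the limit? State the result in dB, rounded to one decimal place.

5.3 dB

The untreated sources together contribute 10^(79.2/10) + 10^(86.3/10) = 5.098e+08, i.e. 87.07 dB.
To meet 94.1 dB overall, the treated woodworking router may contribute at most 10^(94.1/10) − 5.098e+08 = 2.061e+09, i.e. 93.14 dB.
Required insertion loss = 98.4 − 93.14 = 5.26 dB.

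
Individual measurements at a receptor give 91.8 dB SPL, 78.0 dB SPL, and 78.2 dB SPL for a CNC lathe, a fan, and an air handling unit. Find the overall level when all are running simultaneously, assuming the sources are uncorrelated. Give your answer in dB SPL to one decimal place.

For uncorrelated sources the intensities add, so convert each level to linear form, sum, and take 10·log₁₀ of the total.
Σ 10^(L/10) = 10^(91.8/10) + 10^(78.0/10) + 10^(78.2/10) = 1.643e+09.
L_total = 10·log₁₀(1.643e+09) = 92.16 dB SPL.

92.2 dB SPL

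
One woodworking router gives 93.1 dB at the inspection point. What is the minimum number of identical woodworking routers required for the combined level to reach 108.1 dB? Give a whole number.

The shortfall is 108.1 − 93.1 = 15.0 dB, and N units add 10·log₁₀ N, so need 10·log₁₀ N ≥ 15.0.
N ≥ 10^(15.0/10) = 31.623, so N = 32.

32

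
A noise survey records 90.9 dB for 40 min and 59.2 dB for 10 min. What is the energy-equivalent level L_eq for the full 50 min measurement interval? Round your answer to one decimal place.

89.9 dB

L_eq = 10·log₁₀[(1/T)·Σ tᵢ·10^(Lᵢ/10)] with T = 50 min.
Σ tᵢ·10^(Lᵢ/10) = 40·10^(90.9/10) + 10·10^(59.2/10) = 4.922e+10.
L_eq = 10·log₁₀(4.922e+10/50) = 89.93 dB.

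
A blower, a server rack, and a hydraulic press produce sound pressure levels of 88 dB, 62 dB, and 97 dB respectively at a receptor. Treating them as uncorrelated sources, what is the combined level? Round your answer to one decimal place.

For uncorrelated sources the intensities add, so convert each level to linear form, sum, and take 10·log₁₀ of the total.
Σ 10^(L/10) = 10^(88/10) + 10^(62/10) + 10^(97/10) = 5.644e+09.
L_total = 10·log₁₀(5.644e+09) = 97.52 dB.

97.5 dB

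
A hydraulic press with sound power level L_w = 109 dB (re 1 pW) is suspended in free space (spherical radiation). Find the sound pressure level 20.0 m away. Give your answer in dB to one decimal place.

L_p = L_w − 10·log₁₀(4π·r²) with r = 20.0 m.
4π·r² = 5027 m², 10·log₁₀ of that is 37.013 dB.
L_p = 109 − 37.013 = 71.99 dB.

72.0 dB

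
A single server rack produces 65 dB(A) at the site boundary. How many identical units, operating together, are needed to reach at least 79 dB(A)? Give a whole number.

N identical sources give L₁ + 10·log₁₀ N, so require 10·log₁₀ N ≥ 79 − 65 = 14.0 dB.
N ≥ 10^(14.0/10) = 25.119, so N = 26.

26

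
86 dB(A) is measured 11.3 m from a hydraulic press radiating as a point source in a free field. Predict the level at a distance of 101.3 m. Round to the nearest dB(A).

67 dB(A)

Spherical spreading from a point source gives a 20·log₁₀(r₂/r₁) drop.
L₂ = 86 − 20·log₁₀(101.3/11.3) = 86 − 19.051 = 66.95 dB(A).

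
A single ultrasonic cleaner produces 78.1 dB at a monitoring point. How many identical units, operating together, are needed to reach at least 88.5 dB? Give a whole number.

11

Need L₁ + 10·log₁₀ N ≥ 88.5, i.e. log₁₀ N ≥ 1.04.
N ≥ 10^(10.4/10) = 10.965, so N = 11.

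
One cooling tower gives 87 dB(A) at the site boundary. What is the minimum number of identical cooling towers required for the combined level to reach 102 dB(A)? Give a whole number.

Need L₁ + 10·log₁₀ N ≥ 102, i.e. log₁₀ N ≥ 1.50.
N ≥ 10^(15.0/10) = 31.623, so N = 32.

32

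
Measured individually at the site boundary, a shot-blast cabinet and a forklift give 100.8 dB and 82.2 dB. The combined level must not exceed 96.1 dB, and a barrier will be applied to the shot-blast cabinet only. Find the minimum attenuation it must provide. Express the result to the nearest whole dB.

Everything except the shot-blast cabinet sums to 10^(82.2/10) = 1.660e+08 in linear terms, 82.20 dB.
To meet 96.1 dB overall, the treated shot-blast cabinet may contribute at most 10^(96.1/10) − 1.660e+08 = 3.908e+09, i.e. 95.92 dB.
So the shot-blast cabinet must be reduced from 100.8 to 95.92 dB: IL = 4.88 dB.

5 dB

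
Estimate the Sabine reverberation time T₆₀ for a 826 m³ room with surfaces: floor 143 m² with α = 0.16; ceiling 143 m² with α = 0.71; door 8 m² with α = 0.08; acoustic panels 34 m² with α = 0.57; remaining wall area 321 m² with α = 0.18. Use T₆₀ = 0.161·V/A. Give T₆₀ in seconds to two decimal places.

Summing Sᵢαᵢ: 143·0.16 + 143·0.71 + 8·0.08 + 34·0.57 + 321·0.18 = 202.21 m².
T₆₀ = 0.161·V/A = 0.161·826/202.21 = 0.658 s.

0.66 s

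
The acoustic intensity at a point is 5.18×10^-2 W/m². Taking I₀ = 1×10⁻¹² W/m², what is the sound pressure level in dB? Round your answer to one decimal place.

L = 10·log₁₀(I/I₀) = 10·log₁₀(5.18×10^-2/10⁻¹²) = 10·log₁₀(5.18×10^10).
L = 10·(0.7143 + 10) = 107.14 dB.

107.1 dB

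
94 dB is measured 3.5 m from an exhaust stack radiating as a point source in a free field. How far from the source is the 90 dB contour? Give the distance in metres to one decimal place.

5.5 m

The 4.0 dB drop corresponds to a distance ratio of 10^(4.0/20) for a point source.
r₂ = 3.5·10^((94−90)/20) = 3.5·10^(4.0/20) = 5.55 m.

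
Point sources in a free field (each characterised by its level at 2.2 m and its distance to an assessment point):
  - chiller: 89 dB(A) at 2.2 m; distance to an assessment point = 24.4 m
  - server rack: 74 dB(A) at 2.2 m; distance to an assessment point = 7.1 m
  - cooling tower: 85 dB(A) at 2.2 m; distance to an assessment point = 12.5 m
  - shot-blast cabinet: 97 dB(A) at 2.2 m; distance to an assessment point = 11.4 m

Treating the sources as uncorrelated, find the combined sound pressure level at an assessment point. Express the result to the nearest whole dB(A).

First find each source's level at the receiver (point-source: −20·log₁₀(r/r_ref)), then combine on an intensity basis.
chiller: 89 − 20·log₁₀(24.4/2.2) = 89 − 20.90 = 68.10 dB(A).
server rack: 74 − 20·log₁₀(7.1/2.2) = 74 − 10.18 = 63.82 dB(A).
cooling tower: 85 − 20·log₁₀(12.5/2.2) = 85 − 15.09 = 69.91 dB(A).
shot-blast cabinet: 97 − 20·log₁₀(11.4/2.2) = 97 − 14.29 = 82.71 dB(A).
Σ 10^(L/10) = 2.053e+08 → L_total = 10·log₁₀(2.053e+08) = 83.12 dB(A).

83 dB(A)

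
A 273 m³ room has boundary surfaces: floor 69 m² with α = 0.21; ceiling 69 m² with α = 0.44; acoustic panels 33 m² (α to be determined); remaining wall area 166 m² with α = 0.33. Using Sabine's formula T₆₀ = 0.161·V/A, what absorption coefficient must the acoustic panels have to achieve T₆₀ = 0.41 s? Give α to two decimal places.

From T₆₀ = 0.161·V/A, the target T₆₀ = 0.41 s needs A = 0.161·273/0.41 = 107.20 m².
Absorption from the other surfaces = 69·0.21 + 69·0.44 + 166·0.33 = 99.63 m², so the acoustic panels must supply 7.57 m² over 33 m².
α = 7.57/33 = 0.229.

0.23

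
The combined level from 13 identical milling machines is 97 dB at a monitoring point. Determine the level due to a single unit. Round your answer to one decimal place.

For N identical incoherent sources L_total = L₁ + 10·log₁₀ N, so L₁ = 97 − 10·log₁₀(13) = 97 − 11.139.

85.9 dB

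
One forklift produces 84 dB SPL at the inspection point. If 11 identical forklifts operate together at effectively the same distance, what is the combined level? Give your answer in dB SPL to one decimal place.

94.4 dB SPL

L_total = L₁ + 10·log₁₀ N for N identical incoherent sources.
L_total = 84 + 10·log₁₀(11) = 84 + 10.414 = 94.41 dB SPL.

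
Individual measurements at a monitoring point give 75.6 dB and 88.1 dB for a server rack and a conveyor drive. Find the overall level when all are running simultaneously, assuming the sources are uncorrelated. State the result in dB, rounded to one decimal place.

Incoherent sources combine by intensity addition: L_total = 10·log₁₀(Σ 10^(L_i/10)).
Σ 10^(L/10) = 10^(75.6/10) + 10^(88.1/10) = 6.820e+08.
L_total = 10·log₁₀(6.820e+08) = 88.34 dB.

88.3 dB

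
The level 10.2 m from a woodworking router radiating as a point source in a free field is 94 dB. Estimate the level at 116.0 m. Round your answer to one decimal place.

For a point source, L₂ = L₁ − 20·log₁₀(r₂/r₁).
L₂ = 94 − 20·log₁₀(116.0/10.2) = 94 − 21.117 = 72.88 dB.

72.9 dB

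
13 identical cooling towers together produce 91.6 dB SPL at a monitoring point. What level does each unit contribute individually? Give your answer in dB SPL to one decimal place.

80.5 dB SPL

13 equal contributions raise the level by 10·log₁₀ 13 = 11.139 dB, so each unit alone gives 91.6 − 11.139.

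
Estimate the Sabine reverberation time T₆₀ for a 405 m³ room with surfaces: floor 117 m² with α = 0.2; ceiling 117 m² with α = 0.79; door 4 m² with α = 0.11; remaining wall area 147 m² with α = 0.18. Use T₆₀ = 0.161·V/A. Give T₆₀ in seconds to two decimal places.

A = Σ Sᵢαᵢ = 117·0.2 + 117·0.79 + 4·0.11 + 147·0.18 = 142.73 m².
T₆₀ = 0.161·V/A = 0.161·405/142.73 = 0.457 s.

0.46 s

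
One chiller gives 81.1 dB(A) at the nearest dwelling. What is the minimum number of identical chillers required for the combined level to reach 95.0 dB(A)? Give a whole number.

The shortfall is 95.0 − 81.1 = 13.9 dB, and N units add 10·log₁₀ N, so need 10·log₁₀ N ≥ 13.9.
N ≥ 10^(13.9/10) = 24.547, so N = 25.

25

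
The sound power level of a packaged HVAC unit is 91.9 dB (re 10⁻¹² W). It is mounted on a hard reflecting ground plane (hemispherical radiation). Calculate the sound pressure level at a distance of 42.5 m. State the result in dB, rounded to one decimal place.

51.4 dB

Free-field hemispherical radiation: L_p = L_w − 10·log₁₀(2π·r²), r = 42.5 m.
2π·r² = 1.135e+04 m², 10·log₁₀ of that is 40.550 dB.
L_p = 91.9 − 40.550 = 51.35 dB.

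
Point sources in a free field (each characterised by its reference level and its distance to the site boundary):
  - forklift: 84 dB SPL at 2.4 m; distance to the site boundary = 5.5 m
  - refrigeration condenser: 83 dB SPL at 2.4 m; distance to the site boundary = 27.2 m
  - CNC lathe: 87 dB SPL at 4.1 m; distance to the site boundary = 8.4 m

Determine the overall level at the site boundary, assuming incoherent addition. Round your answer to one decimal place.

Apply inverse-square spreading to bring every level to the receiver, then sum 10^(L/10).
forklift: 84 − 20·log₁₀(5.5/2.4) = 84 − 7.20 = 76.80 dB SPL.
refrigeration condenser: 83 − 20·log₁₀(27.2/2.4) = 83 − 21.09 = 61.91 dB SPL.
CNC lathe: 87 − 20·log₁₀(8.4/4.1) = 87 − 6.23 = 80.77 dB SPL.
Σ 10^(L/10) = 1.688e+08 → L_total = 10·log₁₀(1.688e+08) = 82.27 dB SPL.

82.3 dB SPL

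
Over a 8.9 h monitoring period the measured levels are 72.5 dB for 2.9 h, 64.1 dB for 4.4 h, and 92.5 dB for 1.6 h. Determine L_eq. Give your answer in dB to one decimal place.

85.1 dB

Weight each interval's intensity by its duration and average over T = 8.9 h:
Σ tᵢ·10^(Lᵢ/10) = 2.9·10^(72.5/10) + 4.4·10^(64.1/10) + 1.6·10^(92.5/10) = 2.908e+09.
L_eq = 10·log₁₀(2.908e+09/8.9) = 85.14 dB.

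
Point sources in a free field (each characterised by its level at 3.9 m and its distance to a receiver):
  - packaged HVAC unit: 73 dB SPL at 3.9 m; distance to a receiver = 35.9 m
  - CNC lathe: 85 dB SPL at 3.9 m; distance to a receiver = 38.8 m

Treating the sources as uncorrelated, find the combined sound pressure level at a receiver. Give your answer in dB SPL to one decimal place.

65.4 dB SPL

First find each source's level at the receiver (point-source: −20·log₁₀(r/r_ref)), then combine on an intensity basis.
packaged HVAC unit: 73 − 20·log₁₀(35.9/3.9) = 73 − 19.28 = 53.72 dB SPL.
CNC lathe: 85 − 20·log₁₀(38.8/3.9) = 85 − 19.96 = 65.04 dB SPL.
Σ 10^(L/10) = 3.430e+06 → L_total = 10·log₁₀(3.430e+06) = 65.35 dB SPL.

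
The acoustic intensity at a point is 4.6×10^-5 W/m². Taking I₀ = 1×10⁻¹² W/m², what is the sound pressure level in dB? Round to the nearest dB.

77 dB

Dividing by I₀ shifts the exponent by 12: I/I₀ = 4.6×10^7.
L = 10·(0.6628 + 7) = 76.63 dB.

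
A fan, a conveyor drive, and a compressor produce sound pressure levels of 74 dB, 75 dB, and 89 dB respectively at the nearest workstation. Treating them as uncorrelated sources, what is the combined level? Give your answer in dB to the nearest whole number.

For uncorrelated sources the intensities add, so convert each level to linear form, sum, and take 10·log₁₀ of the total.
Σ 10^(L/10) = 10^(74/10) + 10^(75/10) + 10^(89/10) = 8.511e+08.
L_total = 10·log₁₀(8.511e+08) = 89.30 dB.

89 dB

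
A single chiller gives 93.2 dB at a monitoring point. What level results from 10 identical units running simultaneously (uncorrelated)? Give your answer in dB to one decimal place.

103.2 dB

N identical incoherent sources raise the level by 10·log₁₀ N.
L_total = 93.2 + 10·log₁₀(10) = 93.2 + 10.000 = 103.20 dB.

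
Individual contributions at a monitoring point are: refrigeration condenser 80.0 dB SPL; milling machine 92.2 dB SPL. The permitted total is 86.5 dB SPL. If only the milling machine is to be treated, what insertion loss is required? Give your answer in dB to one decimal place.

6.8 dB

The untreated sources together contribute 10^(80.0/10) = 1.000e+08, i.e. 80.00 dB SPL.
To meet 86.5 dB SPL overall, the treated milling machine may contribute at most 10^(86.5/10) − 1.000e+08 = 3.467e+08, i.e. 85.40 dB SPL.
So the milling machine must be reduced from 92.2 to 85.40 dB SPL: IL = 6.80 dB.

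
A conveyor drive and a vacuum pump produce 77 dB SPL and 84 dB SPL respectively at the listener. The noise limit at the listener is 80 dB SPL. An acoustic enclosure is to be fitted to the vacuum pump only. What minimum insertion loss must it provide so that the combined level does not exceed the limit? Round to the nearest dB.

7 dB

The untreated sources together contribute 10^(77/10) = 5.012e+07, i.e. 77.00 dB SPL.
To meet 80 dB SPL overall, the treated vacuum pump may contribute at most 10^(80/10) − 5.012e+07 = 4.988e+07, i.e. 76.98 dB SPL.
So the vacuum pump must be reduced from 84 to 76.98 dB SPL: IL = 7.02 dB.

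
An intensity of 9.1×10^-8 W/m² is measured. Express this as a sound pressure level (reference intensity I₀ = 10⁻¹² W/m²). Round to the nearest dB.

Dividing by I₀ shifts the exponent by 12: I/I₀ = 9.1×10^4.
L = 10·(0.9590 + 4) = 49.59 dB.

50 dB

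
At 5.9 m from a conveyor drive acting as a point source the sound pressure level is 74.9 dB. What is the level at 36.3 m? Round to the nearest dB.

59 dB

For a point source, L₂ = L₁ − 20·log₁₀(r₂/r₁).
L₂ = 74.9 − 20·log₁₀(36.3/5.9) = 74.9 − 15.781 = 59.12 dB.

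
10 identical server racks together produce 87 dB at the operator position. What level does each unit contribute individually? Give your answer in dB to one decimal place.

Dividing the total intensity by 10 lowers the level by 10·log₁₀ 10 = 10.000 dB: L₁ = 87 − 10.000.

77.0 dB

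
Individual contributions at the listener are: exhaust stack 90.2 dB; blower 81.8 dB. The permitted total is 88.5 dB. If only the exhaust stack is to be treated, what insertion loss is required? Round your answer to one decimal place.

2.7 dB

Fixed contribution from the other source: Σ 10^(L/10) = 10^(81.8/10) = 1.514e+08 (81.80 dB).
To meet 88.5 dB overall, the treated exhaust stack may contribute at most 10^(88.5/10) − 1.514e+08 = 5.566e+08, i.e. 87.46 dB.
Required insertion loss = 90.2 − 87.46 = 2.74 dB.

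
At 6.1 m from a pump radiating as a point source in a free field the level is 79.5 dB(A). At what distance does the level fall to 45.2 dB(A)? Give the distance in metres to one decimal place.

Point-source spreading drops the level by 20·log₁₀(r₂/r₁); inverting, r₂/r₁ = 10^(ΔL/20).
r₂ = 6.1·10^((79.5−45.2)/20) = 6.1·10^(34.3/20) = 316.47 m.

316.5 m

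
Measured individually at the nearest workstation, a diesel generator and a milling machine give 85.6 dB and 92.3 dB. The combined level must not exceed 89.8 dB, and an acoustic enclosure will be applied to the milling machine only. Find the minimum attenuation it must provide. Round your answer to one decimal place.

Fixed contribution from the other source: Σ 10^(L/10) = 10^(85.6/10) = 3.631e+08 (85.60 dB).
The limit corresponds to 10^(89.8/10) = 9.550e+08; subtracting the fixed part leaves 5.919e+08 for the milling machine, i.e. 87.72 dB.
Required insertion loss = 92.3 − 87.72 = 4.58 dB.

4.6 dB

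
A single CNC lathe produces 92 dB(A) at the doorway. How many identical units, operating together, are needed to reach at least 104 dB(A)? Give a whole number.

16

The shortfall is 104 − 92 = 12.0 dB, and N units add 10·log₁₀ N, so need 10·log₁₀ N ≥ 12.0.
N ≥ 10^(12.0/10) = 15.849, so N = 16.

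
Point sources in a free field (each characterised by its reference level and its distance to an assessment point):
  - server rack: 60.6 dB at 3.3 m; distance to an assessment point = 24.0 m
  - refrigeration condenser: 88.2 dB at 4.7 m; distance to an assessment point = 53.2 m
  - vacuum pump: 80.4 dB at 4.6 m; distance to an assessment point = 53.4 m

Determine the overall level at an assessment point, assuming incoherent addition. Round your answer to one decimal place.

67.8 dB

First find each source's level at the receiver (point-source: −20·log₁₀(r/r_ref)), then combine on an intensity basis.
server rack: 60.6 − 20·log₁₀(24.0/3.3) = 60.6 − 17.23 = 43.37 dB.
refrigeration condenser: 88.2 − 20·log₁₀(53.2/4.7) = 88.2 − 21.08 = 67.12 dB.
vacuum pump: 80.4 − 20·log₁₀(53.4/4.6) = 80.4 − 21.30 = 59.10 dB.
Σ 10^(L/10) = 5.992e+06 → L_total = 10·log₁₀(5.992e+06) = 67.78 dB.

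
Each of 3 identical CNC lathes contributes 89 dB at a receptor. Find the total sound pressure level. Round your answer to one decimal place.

L_total = L₁ + 10·log₁₀ N for N identical incoherent sources.
L_total = 89 + 10·log₁₀(3) = 89 + 4.771 = 93.77 dB.

93.8 dB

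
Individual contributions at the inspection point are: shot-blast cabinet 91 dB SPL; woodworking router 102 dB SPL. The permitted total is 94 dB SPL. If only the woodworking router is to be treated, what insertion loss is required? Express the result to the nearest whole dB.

11 dB

Fixed contribution from the other source: Σ 10^(L/10) = 10^(91/10) = 1.259e+09 (91.00 dB SPL).
The limit corresponds to 10^(94/10) = 2.512e+09; subtracting the fixed part leaves 1.253e+09 for the woodworking router, i.e. 90.98 dB SPL.
So the woodworking router must be reduced from 102 to 90.98 dB SPL: IL = 11.02 dB.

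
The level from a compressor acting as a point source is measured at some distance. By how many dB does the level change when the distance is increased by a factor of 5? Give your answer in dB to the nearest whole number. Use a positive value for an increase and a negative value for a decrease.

Point-source spreading: ΔL = −20·log₁₀(r₂/r₁).
ΔL = −20·log₁₀(5) = -13.98 dB.

-14 dB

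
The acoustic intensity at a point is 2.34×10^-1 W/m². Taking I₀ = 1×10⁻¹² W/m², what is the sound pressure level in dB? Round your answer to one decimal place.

113.7 dB

L = 10·log₁₀(I/I₀) = 10·log₁₀(2.34×10^-1/10⁻¹²) = 10·log₁₀(2.34×10^11).
L = 10·(0.3692 + 11) = 113.69 dB.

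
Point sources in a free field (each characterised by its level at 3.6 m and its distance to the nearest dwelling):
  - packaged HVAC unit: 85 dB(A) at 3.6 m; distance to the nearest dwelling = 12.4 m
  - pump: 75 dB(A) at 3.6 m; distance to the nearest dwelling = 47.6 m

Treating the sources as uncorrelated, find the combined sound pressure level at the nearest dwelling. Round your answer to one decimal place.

74.3 dB(A)

First find each source's level at the receiver (point-source: −20·log₁₀(r/r_ref)), then combine on an intensity basis.
packaged HVAC unit: 85 − 20·log₁₀(12.4/3.6) = 85 − 10.74 = 74.26 dB(A).
pump: 75 − 20·log₁₀(47.6/3.6) = 75 − 22.43 = 52.57 dB(A).
Σ 10^(L/10) = 2.683e+07 → L_total = 10·log₁₀(2.683e+07) = 74.29 dB(A).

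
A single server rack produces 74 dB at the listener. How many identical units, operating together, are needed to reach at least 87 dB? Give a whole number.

The shortfall is 87 − 74 = 13.0 dB, and N units add 10·log₁₀ N, so need 10·log₁₀ N ≥ 13.0.
N ≥ 10^(13.0/10) = 19.953, so N = 20.

20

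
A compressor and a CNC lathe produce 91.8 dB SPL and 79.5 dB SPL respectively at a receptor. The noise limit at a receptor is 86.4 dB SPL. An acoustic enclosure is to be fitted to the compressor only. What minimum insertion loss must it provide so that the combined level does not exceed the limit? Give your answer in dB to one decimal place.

Everything except the compressor sums to 10^(79.5/10) = 8.913e+07 in linear terms, 79.50 dB SPL.
The limit corresponds to 10^(86.4/10) = 4.365e+08; subtracting the fixed part leaves 3.474e+08 for the compressor, i.e. 85.41 dB SPL.
So the compressor must be reduced from 91.8 to 85.41 dB SPL: IL = 6.39 dB.

6.4 dB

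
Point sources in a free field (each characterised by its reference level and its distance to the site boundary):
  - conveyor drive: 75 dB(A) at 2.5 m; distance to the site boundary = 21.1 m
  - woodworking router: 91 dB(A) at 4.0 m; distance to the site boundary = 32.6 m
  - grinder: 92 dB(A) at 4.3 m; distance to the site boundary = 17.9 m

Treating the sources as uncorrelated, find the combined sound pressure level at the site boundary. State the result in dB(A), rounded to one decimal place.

Apply inverse-square spreading to bring every level to the receiver, then sum 10^(L/10).
conveyor drive: 75 − 20·log₁₀(21.1/2.5) = 75 − 18.53 = 56.47 dB(A).
woodworking router: 91 − 20·log₁₀(32.6/4.0) = 91 − 18.22 = 72.78 dB(A).
grinder: 92 − 20·log₁₀(17.9/4.3) = 92 − 12.39 = 79.61 dB(A).
Σ 10^(L/10) = 1.109e+08 → L_total = 10·log₁₀(1.109e+08) = 80.45 dB(A).

80.4 dB(A)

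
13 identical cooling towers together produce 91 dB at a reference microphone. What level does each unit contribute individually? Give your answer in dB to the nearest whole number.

80 dB

Dividing the total intensity by 13 lowers the level by 10·log₁₀ 13 = 11.139 dB: L₁ = 91 − 11.139.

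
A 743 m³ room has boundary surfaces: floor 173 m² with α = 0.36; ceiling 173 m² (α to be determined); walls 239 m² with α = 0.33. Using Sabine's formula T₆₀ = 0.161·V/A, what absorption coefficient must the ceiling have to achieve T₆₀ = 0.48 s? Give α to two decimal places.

0.62

From T₆₀ = 0.161·V/A, the target T₆₀ = 0.48 s needs A = 0.161·743/0.48 = 249.21 m².
Absorption from the other surfaces = 173·0.36 + 239·0.33 = 141.15 m², so the ceiling must supply 108.06 m² over 173 m².
α = 108.06/173 = 0.625.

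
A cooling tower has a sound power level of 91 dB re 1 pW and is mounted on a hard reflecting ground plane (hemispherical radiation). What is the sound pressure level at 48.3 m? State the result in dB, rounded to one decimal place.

49.3 dB

L_p = L_w − 10·log₁₀(2π·r²) with r = 48.3 m.
2π·r² = 1.466e+04 m², 10·log₁₀ of that is 41.661 dB.
L_p = 91 − 41.661 = 49.34 dB.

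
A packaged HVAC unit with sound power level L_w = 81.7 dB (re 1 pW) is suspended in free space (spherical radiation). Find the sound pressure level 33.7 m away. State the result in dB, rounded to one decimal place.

40.2 dB

Free-field spherical radiation: L_p = L_w − 10·log₁₀(4π·r²), r = 33.7 m.
4π·r² = 1.427e+04 m², 10·log₁₀ of that is 41.545 dB.
L_p = 81.7 − 41.545 = 40.16 dB.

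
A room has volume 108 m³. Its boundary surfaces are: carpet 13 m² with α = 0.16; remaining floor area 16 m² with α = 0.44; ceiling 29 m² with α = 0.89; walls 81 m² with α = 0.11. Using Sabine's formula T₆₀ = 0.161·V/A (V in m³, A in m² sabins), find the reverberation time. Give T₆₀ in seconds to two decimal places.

0.40 s

A = Σ Sᵢαᵢ = 13·0.16 + 16·0.44 + 29·0.89 + 81·0.11 = 43.84 m².
T₆₀ = 0.161 × 108 / 43.84 = 0.397 s.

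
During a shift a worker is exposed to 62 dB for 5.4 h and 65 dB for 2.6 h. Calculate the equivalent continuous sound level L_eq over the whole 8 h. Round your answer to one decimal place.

63.2 dB

Weight each interval's intensity by its duration and average over T = 8 h:
Σ tᵢ·10^(Lᵢ/10) = 5.4·10^(62/10) + 2.6·10^(65/10) = 1.678e+07.
L_eq = 10·log₁₀(1.678e+07/8) = 63.22 dB.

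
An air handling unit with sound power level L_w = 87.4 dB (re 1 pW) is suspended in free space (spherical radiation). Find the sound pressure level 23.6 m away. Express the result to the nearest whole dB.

The power spreads over a sphere of area 4π·r², so L_p = L_w − 10·log₁₀(4π·r²).
4π·r² = 6999 m², 10·log₁₀ of that is 38.450 dB.
L_p = 87.4 − 38.450 = 48.95 dB.

49 dB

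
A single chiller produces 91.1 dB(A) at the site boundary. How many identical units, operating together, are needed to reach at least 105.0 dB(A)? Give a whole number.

Need L₁ + 10·log₁₀ N ≥ 105.0, i.e. log₁₀ N ≥ 1.39.
N ≥ 10^(13.9/10) = 24.547, so N = 25.

25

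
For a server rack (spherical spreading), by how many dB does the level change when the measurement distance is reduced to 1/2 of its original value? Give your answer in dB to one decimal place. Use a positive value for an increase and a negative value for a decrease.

Point-source spreading: ΔL = −20·log₁₀(r₂/r₁).
ΔL = −20·log₁₀(0.5) = +6.02 dB.

+6.0 dB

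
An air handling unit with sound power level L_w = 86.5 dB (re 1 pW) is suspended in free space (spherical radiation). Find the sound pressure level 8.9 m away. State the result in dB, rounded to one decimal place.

L_p = L_w − 10·log₁₀(4π·r²) with r = 8.9 m.
4π·r² = 995.4 m², 10·log₁₀ of that is 29.980 dB.
L_p = 86.5 − 29.980 = 56.52 dB.

56.5 dB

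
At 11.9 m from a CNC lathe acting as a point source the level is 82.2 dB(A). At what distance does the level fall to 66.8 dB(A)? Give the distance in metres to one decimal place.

70.1 m

For a point source L₁ − L₂ = 20·log₁₀(r₂/r₁), so r₂ = r₁·10^((L₁−L₂)/20).
r₂ = 11.9·10^((82.2−66.8)/20) = 11.9·10^(15.4/20) = 70.07 m.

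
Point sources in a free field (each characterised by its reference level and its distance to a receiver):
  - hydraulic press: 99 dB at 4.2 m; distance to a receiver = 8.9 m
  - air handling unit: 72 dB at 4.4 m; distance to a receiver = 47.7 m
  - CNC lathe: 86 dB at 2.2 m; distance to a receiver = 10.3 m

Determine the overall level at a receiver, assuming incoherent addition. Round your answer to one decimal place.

92.5 dB

Propagate each source to the receiver with L = L_ref − 20·log₁₀(r/r_ref), then add intensities.
hydraulic press: 99 − 20·log₁₀(8.9/4.2) = 99 − 6.52 = 92.48 dB.
air handling unit: 72 − 20·log₁₀(47.7/4.4) = 72 − 20.70 = 51.30 dB.
CNC lathe: 86 − 20·log₁₀(10.3/2.2) = 86 − 13.41 = 72.59 dB.
Σ 10^(L/10) = 1.787e+09 → L_total = 10·log₁₀(1.787e+09) = 92.52 dB.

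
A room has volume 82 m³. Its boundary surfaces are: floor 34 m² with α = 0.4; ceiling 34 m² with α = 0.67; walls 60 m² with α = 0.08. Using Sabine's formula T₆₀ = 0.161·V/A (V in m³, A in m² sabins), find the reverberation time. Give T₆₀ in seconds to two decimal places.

Total absorption A = 34·0.4 + 34·0.67 + 60·0.08 = 41.18 m² sabins.
T₆₀ = 0.161·V/A = 0.161·82/41.18 = 0.321 s.

0.32 s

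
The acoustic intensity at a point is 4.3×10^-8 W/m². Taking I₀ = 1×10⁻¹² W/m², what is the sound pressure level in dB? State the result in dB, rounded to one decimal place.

46.3 dB

L = 10·log₁₀(I/I₀) = 10·log₁₀(4.3×10^-8/10⁻¹²) = 10·log₁₀(4.3×10^4).
L = 10·(0.6335 + 4) = 46.33 dB.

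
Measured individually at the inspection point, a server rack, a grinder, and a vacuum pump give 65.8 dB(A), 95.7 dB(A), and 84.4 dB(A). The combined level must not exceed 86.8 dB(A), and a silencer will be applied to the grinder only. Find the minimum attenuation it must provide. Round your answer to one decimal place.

12.7 dB

Everything except the grinder sums to 10^(65.8/10) + 10^(84.4/10) = 2.792e+08 in linear terms, 84.46 dB(A).
To meet 86.8 dB(A) overall, the treated grinder may contribute at most 10^(86.8/10) − 2.792e+08 = 1.994e+08, i.e. 83.00 dB(A).
So the grinder must be reduced from 95.7 to 83.00 dB(A): IL = 12.70 dB.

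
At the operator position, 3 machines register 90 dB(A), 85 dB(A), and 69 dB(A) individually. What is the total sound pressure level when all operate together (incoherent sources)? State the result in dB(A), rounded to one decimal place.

91.2 dB(A)

For uncorrelated sources the intensities add, so convert each level to linear form, sum, and take 10·log₁₀ of the total.
Σ 10^(L/10) = 10^(90/10) + 10^(85/10) + 10^(69/10) = 1.324e+09.
L_total = 10·log₁₀(1.324e+09) = 91.22 dB(A).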